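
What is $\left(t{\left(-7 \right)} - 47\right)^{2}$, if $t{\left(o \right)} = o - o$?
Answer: $2209$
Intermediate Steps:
$t{\left(o \right)} = 0$
$\left(t{\left(-7 \right)} - 47\right)^{2} = \left(0 - 47\right)^{2} = \left(-47\right)^{2} = 2209$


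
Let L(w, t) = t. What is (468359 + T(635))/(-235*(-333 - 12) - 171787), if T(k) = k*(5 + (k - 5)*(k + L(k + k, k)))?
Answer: -254267517/45356 ≈ -5606.0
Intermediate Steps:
T(k) = k*(5 + 2*k*(-5 + k)) (T(k) = k*(5 + (k - 5)*(k + k)) = k*(5 + (-5 + k)*(2*k)) = k*(5 + 2*k*(-5 + k)))
(468359 + T(635))/(-235*(-333 - 12) - 171787) = (468359 + 635*(5 - 10*635 + 2*635**2))/(-235*(-333 - 12) - 171787) = (468359 + 635*(5 - 6350 + 2*403225))/(-235*(-345) - 171787) = (468359 + 635*(5 - 6350 + 806450))/(81075 - 171787) = (468359 + 635*800105)/(-90712) = (468359 + 508066675)*(-1/90712) = 508535034*(-1/90712) = -254267517/45356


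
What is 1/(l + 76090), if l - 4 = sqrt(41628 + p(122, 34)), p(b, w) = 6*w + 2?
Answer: 38047/2895127501 - sqrt(41834)/5790255002 ≈ 1.3106e-5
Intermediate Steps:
p(b, w) = 2 + 6*w
l = 4 + sqrt(41834) (l = 4 + sqrt(41628 + (2 + 6*34)) = 4 + sqrt(41628 + (2 + 204)) = 4 + sqrt(41628 + 206) = 4 + sqrt(41834) ≈ 208.53)
1/(l + 76090) = 1/((4 + sqrt(41834)) + 76090) = 1/(76094 + sqrt(41834))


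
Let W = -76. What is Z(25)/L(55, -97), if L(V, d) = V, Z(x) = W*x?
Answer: -380/11 ≈ -34.545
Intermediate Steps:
Z(x) = -76*x
Z(25)/L(55, -97) = -76*25/55 = -1900*1/55 = -380/11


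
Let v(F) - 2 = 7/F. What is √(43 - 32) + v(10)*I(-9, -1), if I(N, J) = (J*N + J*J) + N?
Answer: 27/10 + √11 ≈ 6.0166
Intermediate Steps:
I(N, J) = N + J² + J*N (I(N, J) = (J*N + J²) + N = (J² + J*N) + N = N + J² + J*N)
v(F) = 2 + 7/F
√(43 - 32) + v(10)*I(-9, -1) = √(43 - 32) + (2 + 7/10)*(-9 + (-1)² - 1*(-9)) = √11 + (2 + 7*(⅒))*(-9 + 1 + 9) = √11 + (2 + 7/10)*1 = √11 + (27/10)*1 = √11 + 27/10 = 27/10 + √11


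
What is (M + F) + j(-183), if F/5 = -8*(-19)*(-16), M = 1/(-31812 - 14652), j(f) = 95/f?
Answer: -34466608061/2834304 ≈ -12161.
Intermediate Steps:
M = -1/46464 (M = 1/(-46464) = -1/46464 ≈ -2.1522e-5)
F = -12160 (F = 5*(-8*(-19)*(-16)) = 5*(152*(-16)) = 5*(-2432) = -12160)
(M + F) + j(-183) = (-1/46464 - 12160) + 95/(-183) = -565002241/46464 + 95*(-1/183) = -565002241/46464 - 95/183 = -34466608061/2834304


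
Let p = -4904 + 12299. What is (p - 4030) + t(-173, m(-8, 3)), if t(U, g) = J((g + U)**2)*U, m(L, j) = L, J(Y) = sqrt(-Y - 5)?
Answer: 3365 - 173*I*sqrt(32766) ≈ 3365.0 - 31315.0*I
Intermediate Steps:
J(Y) = sqrt(-5 - Y)
t(U, g) = U*sqrt(-5 - (U + g)**2) (t(U, g) = sqrt(-5 - (g + U)**2)*U = sqrt(-5 - (U + g)**2)*U = U*sqrt(-5 - (U + g)**2))
p = 7395
(p - 4030) + t(-173, m(-8, 3)) = (7395 - 4030) - 173*sqrt(-5 - (-173 - 8)**2) = 3365 - 173*sqrt(-5 - 1*(-181)**2) = 3365 - 173*sqrt(-5 - 1*32761) = 3365 - 173*sqrt(-5 - 32761) = 3365 - 173*I*sqrt(32766)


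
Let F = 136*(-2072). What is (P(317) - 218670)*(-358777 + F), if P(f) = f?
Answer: 139870162857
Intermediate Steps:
F = -281792
(P(317) - 218670)*(-358777 + F) = (317 - 218670)*(-358777 - 281792) = -218353*(-640569) = 139870162857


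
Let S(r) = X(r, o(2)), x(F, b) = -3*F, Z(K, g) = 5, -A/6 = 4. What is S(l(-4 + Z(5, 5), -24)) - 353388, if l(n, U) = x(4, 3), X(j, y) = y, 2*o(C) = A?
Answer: -353400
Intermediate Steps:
A = -24 (A = -6*4 = -24)
o(C) = -12 (o(C) = (½)*(-24) = -12)
l(n, U) = -12 (l(n, U) = -3*4 = -12)
S(r) = -12
S(l(-4 + Z(5, 5), -24)) - 353388 = -12 - 353388 = -353400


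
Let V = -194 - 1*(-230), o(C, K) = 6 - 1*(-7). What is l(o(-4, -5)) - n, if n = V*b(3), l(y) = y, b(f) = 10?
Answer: -347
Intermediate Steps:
o(C, K) = 13 (o(C, K) = 6 + 7 = 13)
V = 36 (V = -194 + 230 = 36)
n = 360 (n = 36*10 = 360)
l(o(-4, -5)) - n = 13 - 1*360 = 13 - 360 = -347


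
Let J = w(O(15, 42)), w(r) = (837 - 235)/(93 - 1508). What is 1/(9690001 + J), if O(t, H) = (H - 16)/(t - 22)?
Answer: 1415/13711350813 ≈ 1.0320e-7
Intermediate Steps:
O(t, H) = (-16 + H)/(-22 + t)
w(r) = -602/1415 (w(r) = 602/(-1415) = 602*(-1/1415) = -602/1415)
J = -602/1415 ≈ -0.42544
1/(9690001 + J) = 1/(9690001 - 602/1415) = 1/(13711350813/1415) = 1415/13711350813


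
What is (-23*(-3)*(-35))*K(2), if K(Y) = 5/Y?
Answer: -12075/2 ≈ -6037.5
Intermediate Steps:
(-23*(-3)*(-35))*K(2) = (-23*(-3)*(-35))*(5/2) = (69*(-35))*(5*(½)) = -2415*5/2 = -12075/2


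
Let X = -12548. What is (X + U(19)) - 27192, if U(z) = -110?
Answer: -39850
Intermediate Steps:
(X + U(19)) - 27192 = (-12548 - 110) - 27192 = -12658 - 27192 = -39850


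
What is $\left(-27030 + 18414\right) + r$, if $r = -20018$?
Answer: $-28634$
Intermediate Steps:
$\left(-27030 + 18414\right) + r = \left(-27030 + 18414\right) - 20018 = -8616 - 20018 = -28634$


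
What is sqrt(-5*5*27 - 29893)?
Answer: 2*I*sqrt(7642) ≈ 174.84*I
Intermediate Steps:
sqrt(-5*5*27 - 29893) = sqrt(-25*27 - 29893) = sqrt(-675 - 29893) = sqrt(-30568) = 2*I*sqrt(7642)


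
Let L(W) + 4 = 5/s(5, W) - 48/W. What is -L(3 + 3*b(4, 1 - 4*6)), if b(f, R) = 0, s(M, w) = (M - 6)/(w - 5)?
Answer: 10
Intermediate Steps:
s(M, w) = (-6 + M)/(-5 + w)
L(W) = 21 - 48/W - 5*W (L(W) = -4 + (5/(((-6 + 5)/(-5 + W))) - 48/W) = -4 + (5/((-1/(-5 + W))) - 48/W) = -4 + (5*(5 - W) - 48/W) = -4 + ((25 - 5*W) - 48/W) = -4 + (25 - 48/W - 5*W) = 21 - 48/W - 5*W)
-L(3 + 3*b(4, 1 - 4*6)) = -(21 - 48/(3 + 3*0) - 5*(3 + 3*0)) = -(21 - 48/(3 + 0) - 5*(3 + 0)) = -(21 - 48/3 - 5*3) = -(21 - 48*⅓ - 15) = -(21 - 16 - 15) = -1*(-10) = 10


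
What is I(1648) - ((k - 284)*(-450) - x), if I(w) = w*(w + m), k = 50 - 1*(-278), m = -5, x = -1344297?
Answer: 1383167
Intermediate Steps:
k = 328 (k = 50 + 278 = 328)
I(w) = w*(-5 + w) (I(w) = w*(w - 5) = w*(-5 + w))
I(1648) - ((k - 284)*(-450) - x) = 1648*(-5 + 1648) - ((328 - 284)*(-450) - 1*(-1344297)) = 1648*1643 - (44*(-450) + 1344297) = 2707664 - (-19800 + 1344297) = 2707664 - 1*1324497 = 2707664 - 1324497 = 1383167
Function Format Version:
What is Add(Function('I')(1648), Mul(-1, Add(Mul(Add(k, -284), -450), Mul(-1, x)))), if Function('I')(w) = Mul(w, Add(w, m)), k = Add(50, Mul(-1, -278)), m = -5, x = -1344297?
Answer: 1383167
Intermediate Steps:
k = 328 (k = Add(50, 278) = 328)
Function('I')(w) = Mul(w, Add(-5, w)) (Function('I')(w) = Mul(w, Add(w, -5)) = Mul(w, Add(-5, w)))
Add(Function('I')(1648), Mul(-1, Add(Mul(Add(k, -284), -450), Mul(-1, x)))) = Add(Mul(1648, Add(-5, 1648)), Mul(-1, Add(Mul(Add(328, -284), -450), Mul(-1, -1344297)))) = Add(Mul(1648, 1643), Mul(-1, Add(Mul(44, -450), 1344297))) = Add(2707664, Mul(-1, Add(-19800, 1344297))) = Add(2707664, Mul(-1, 1324497)) = Add(2707664, -1324497) = 1383167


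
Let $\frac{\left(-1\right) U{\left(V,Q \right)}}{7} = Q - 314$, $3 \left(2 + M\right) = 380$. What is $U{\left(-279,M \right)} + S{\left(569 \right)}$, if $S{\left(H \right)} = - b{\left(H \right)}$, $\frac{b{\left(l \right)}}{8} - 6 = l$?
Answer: $- \frac{9824}{3} \approx -3274.7$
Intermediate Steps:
$M = \frac{374}{3}$ ($M = -2 + \frac{1}{3} \cdot 380 = -2 + \frac{380}{3} = \frac{374}{3} \approx 124.67$)
$U{\left(V,Q \right)} = 2198 - 7 Q$ ($U{\left(V,Q \right)} = - 7 \left(Q - 314\right) = - 7 \left(-314 + Q\right) = 2198 - 7 Q$)
$b{\left(l \right)} = 48 + 8 l$
$S{\left(H \right)} = -48 - 8 H$ ($S{\left(H \right)} = - (48 + 8 H) = -48 - 8 H$)
$U{\left(-279,M \right)} + S{\left(569 \right)} = \left(2198 - \frac{2618}{3}\right) - 4600 = \frac{3976}{3} - 4600 = - \frac{9824}{3}$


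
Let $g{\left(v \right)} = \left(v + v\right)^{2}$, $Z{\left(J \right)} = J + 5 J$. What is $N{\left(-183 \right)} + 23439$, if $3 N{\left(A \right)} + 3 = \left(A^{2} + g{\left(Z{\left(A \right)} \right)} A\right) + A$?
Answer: $-294132836$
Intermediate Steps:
$Z{\left(J \right)} = 6 J$
$g{\left(v \right)} = 4 v^{2}$ ($g{\left(v \right)} = \left(2 v\right)^{2} = 4 v^{2}$)
$N{\left(A \right)} = -1 + 48 A^{3} + \frac{A}{3} + \frac{A^{2}}{3}$ ($N{\left(A \right)} = -1 + \frac{\left(A^{2} + 4 \left(6 A\right)^{2} A\right) + A}{3} = -1 + \frac{\left(A^{2} + 4 \cdot 36 A^{2} A\right) + A}{3} = -1 + \frac{\left(A^{2} + 144 A^{2} A\right) + A}{3} = -1 + \frac{\left(A^{2} + 144 A^{3}\right) + A}{3} = -1 + \frac{A + A^{2} + 144 A^{3}}{3} = -1 + \left(48 A^{3} + \frac{A}{3} + \frac{A^{2}}{3}\right) = -1 + 48 A^{3} + \frac{A}{3} + \frac{A^{2}}{3}$)
$N{\left(-183 \right)} + 23439 = \left(-1 + 48 \left(-183\right)^{3} + \frac{1}{3} \left(-183\right) + \frac{\left(-183\right)^{2}}{3}\right) + 23439 = \left(-1 + 48 \left(-6128487\right) - 61 + \frac{1}{3} \cdot 33489\right) + 23439 = \left(-1 - 294167376 - 61 + 11163\right) + 23439 = -294156275 + 23439 = -294132836$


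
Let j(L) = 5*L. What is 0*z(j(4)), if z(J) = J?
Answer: 0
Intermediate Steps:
0*z(j(4)) = 0*(5*4) = 0*20 = 0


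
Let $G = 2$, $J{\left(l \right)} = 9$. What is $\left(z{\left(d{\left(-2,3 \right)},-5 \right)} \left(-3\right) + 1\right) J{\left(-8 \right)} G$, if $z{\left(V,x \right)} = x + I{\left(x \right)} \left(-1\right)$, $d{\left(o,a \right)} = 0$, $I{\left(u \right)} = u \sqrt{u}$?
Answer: $288 - 270 i \sqrt{5} \approx 288.0 - 603.74 i$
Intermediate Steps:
$I{\left(u \right)} = u^{\frac{3}{2}}$
$z{\left(V,x \right)} = x - x^{\frac{3}{2}}$ ($z{\left(V,x \right)} = x + x^{\frac{3}{2}} \left(-1\right) = x - x^{\frac{3}{2}}$)
$\left(z{\left(d{\left(-2,3 \right)},-5 \right)} \left(-3\right) + 1\right) J{\left(-8 \right)} G = \left(\left(-5 - \left(-5\right)^{\frac{3}{2}}\right) \left(-3\right) + 1\right) 9 \cdot 2 = \left(\left(-5 - - 5 i \sqrt{5}\right) \left(-3\right) + 1\right) 9 \cdot 2 = \left(\left(-5 + 5 i \sqrt{5}\right) \left(-3\right) + 1\right) 9 \cdot 2 = \left(\left(15 - 15 i \sqrt{5}\right) + 1\right) 9 \cdot 2 = \left(16 - 15 i \sqrt{5}\right) 9 \cdot 2 = \left(144 - 135 i \sqrt{5}\right) 2 = 288 - 270 i \sqrt{5}$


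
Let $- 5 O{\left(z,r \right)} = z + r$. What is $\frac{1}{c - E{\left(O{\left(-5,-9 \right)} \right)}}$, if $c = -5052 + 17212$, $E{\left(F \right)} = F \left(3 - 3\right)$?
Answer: $\frac{1}{12160} \approx 8.2237 \cdot 10^{-5}$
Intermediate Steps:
$O{\left(z,r \right)} = - \frac{r}{5} - \frac{z}{5}$ ($O{\left(z,r \right)} = - \frac{z + r}{5} = - \frac{r + z}{5} = - \frac{r}{5} - \frac{z}{5}$)
$E{\left(F \right)} = 0$ ($E{\left(F \right)} = F 0 = 0$)
$c = 12160$
$\frac{1}{c - E{\left(O{\left(-5,-9 \right)} \right)}} = \frac{1}{12160 - 0} = \frac{1}{12160 + 0} = \frac{1}{12160}$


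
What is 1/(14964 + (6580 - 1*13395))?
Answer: 1/8149 ≈ 0.00012271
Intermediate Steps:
1/(14964 + (6580 - 1*13395)) = 1/(14964 + (6580 - 13395)) = 1/(14964 - 6815) = 1/8149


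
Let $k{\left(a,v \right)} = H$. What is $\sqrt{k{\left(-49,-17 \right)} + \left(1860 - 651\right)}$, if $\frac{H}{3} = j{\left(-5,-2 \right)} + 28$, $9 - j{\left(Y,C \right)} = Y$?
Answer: $\sqrt{1335} \approx 36.538$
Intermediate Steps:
$j{\left(Y,C \right)} = 9 - Y$
$H = 126$ ($H = 3 \left(\left(9 - -5\right) + 28\right) = 3 \left(\left(9 + 5\right) + 28\right) = 3 \left(14 + 28\right) = 3 \cdot 42 = 126$)
$k{\left(a,v \right)} = 126$
$\sqrt{k{\left(-49,-17 \right)} + \left(1860 - 651\right)} = \sqrt{126 + \left(1860 - 651\right)} = \sqrt{126 + 1209} = \sqrt{1335}$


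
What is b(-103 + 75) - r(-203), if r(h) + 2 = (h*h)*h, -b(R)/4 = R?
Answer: 8365541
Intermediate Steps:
b(R) = -4*R
r(h) = -2 + h³ (r(h) = -2 + (h*h)*h = -2 + h²*h = -2 + h³)
b(-103 + 75) - r(-203) = -4*(-103 + 75) - (-2 + (-203)³) = -4*(-28) - (-2 - 8365427) = 112 - 1*(-8365429) = 112 + 8365429 = 8365541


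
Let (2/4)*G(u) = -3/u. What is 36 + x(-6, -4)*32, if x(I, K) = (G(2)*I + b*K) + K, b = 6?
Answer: -284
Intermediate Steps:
G(u) = -6/u (G(u) = 2*(-3/u) = -6/u)
x(I, K) = -3*I + 7*K (x(I, K) = ((-6/2)*I + 6*K) + K = ((-6*½)*I + 6*K) + K = (-3*I + 6*K) + K = -3*I + 7*K)
36 + x(-6, -4)*32 = 36 + (-3*(-6) + 7*(-4))*32 = 36 + (18 - 28)*32 = 36 - 10*32 = 36 - 320 = -284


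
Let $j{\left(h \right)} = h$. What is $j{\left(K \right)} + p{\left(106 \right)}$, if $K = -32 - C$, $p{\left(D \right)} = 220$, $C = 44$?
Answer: $144$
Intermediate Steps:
$K = -76$ ($K = -32 - 44 = -76$)
$j{\left(K \right)} + p{\left(106 \right)} = -76 + 220 = 144$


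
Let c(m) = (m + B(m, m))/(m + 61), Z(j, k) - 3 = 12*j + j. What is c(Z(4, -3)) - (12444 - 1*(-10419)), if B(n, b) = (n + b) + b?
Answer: -662972/29 ≈ -22861.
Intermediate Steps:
B(n, b) = n + 2*b (B(n, b) = (b + n) + b = n + 2*b)
Z(j, k) = 3 + 13*j (Z(j, k) = 3 + (12*j + j) = 3 + 13*j)
c(m) = 4*m/(61 + m) (c(m) = (m + (m + 2*m))/(m + 61) = (m + 3*m)/(61 + m) = (4*m)/(61 + m) = 4*m/(61 + m))
c(Z(4, -3)) - (12444 - 1*(-10419)) = 4*(3 + 13*4)/(61 + (3 + 13*4)) - (12444 - 1*(-10419)) = 4*(3 + 52)/(61 + (3 + 52)) - (12444 + 10419) = 4*55/(61 + 55) - 1*22863 = 4*55/116 - 22863 = 4*55*(1/116) - 22863 = 55/29 - 22863 = -662972/29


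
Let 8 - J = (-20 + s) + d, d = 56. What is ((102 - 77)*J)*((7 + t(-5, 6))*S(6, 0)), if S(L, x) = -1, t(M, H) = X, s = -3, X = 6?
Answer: 8125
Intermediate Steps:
t(M, H) = 6
J = -25 (J = 8 - ((-20 - 3) + 56) = 8 - (-23 + 56) = 8 - 1*33 = 8 - 33 = -25)
((102 - 77)*J)*((7 + t(-5, 6))*S(6, 0)) = ((102 - 77)*(-25))*((7 + 6)*(-1)) = (25*(-25))*(13*(-1)) = -625*(-13) = 8125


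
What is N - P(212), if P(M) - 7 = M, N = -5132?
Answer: -5351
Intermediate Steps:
P(M) = 7 + M
N - P(212) = -5132 - (7 + 212) = -5132 - 1*219 = -5132 - 219 = -5351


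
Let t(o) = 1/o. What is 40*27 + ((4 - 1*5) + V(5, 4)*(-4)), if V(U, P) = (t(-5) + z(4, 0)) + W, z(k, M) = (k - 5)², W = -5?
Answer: 5479/5 ≈ 1095.8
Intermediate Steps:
z(k, M) = (-5 + k)²
V(U, P) = -21/5 (V(U, P) = (1/(-5) + (-5 + 4)²) - 5 = (-⅕ + (-1)²) - 5 = (-⅕ + 1) - 5 = ⅘ - 5 = -21/5)
40*27 + ((4 - 1*5) + V(5, 4)*(-4)) = 40*27 + ((4 - 1*5) - 21/5*(-4)) = 1080 + ((4 - 5) + 84/5) = 1080 + (-1 + 84/5) = 1080 + 79/5 = 5479/5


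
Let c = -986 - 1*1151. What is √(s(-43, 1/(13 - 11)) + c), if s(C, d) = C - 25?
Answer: 21*I*√5 ≈ 46.957*I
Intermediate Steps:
s(C, d) = -25 + C
c = -2137 (c = -986 - 1151 = -2137)
√(s(-43, 1/(13 - 11)) + c) = √((-25 - 43) - 2137) = √(-68 - 2137) = √(-2205) = 21*I*√5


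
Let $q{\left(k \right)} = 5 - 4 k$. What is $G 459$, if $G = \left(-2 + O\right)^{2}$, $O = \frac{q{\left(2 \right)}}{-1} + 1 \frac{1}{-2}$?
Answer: $\frac{459}{4} \approx 114.75$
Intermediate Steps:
$O = \frac{5}{2}$ ($O = \frac{5 - 8}{-1} + 1 \frac{1}{-2} = \left(5 - 8\right) \left(-1\right) + 1 \left(- \frac{1}{2}\right) = \left(-3\right) \left(-1\right) - \frac{1}{2} = 3 - \frac{1}{2} = \frac{5}{2} \approx 2.5$)
$G = \frac{1}{4}$ ($G = \left(-2 + \frac{5}{2}\right)^{2} = \left(\frac{1}{2}\right)^{2} = \frac{1}{4} \approx 0.25$)
$G 459 = \frac{1}{4} \cdot 459 = \frac{459}{4}$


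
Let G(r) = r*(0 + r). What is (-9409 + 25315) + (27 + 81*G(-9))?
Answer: 22494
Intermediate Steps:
G(r) = r**2 (G(r) = r*r = r**2)
(-9409 + 25315) + (27 + 81*G(-9)) = (-9409 + 25315) + (27 + 81*(-9)**2) = 15906 + (27 + 81*81) = 15906 + (27 + 6561) = 15906 + 6588 = 22494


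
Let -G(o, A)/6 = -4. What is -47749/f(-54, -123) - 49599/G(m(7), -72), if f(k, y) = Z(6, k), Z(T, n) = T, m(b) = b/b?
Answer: -240595/24 ≈ -10025.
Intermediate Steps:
m(b) = 1
G(o, A) = 24 (G(o, A) = -6*(-4) = 24)
f(k, y) = 6
-47749/f(-54, -123) - 49599/G(m(7), -72) = -47749/6 - 49599/24 = -47749*⅙ - 49599*1/24 = -47749/6 - 16533/8 = -240595/24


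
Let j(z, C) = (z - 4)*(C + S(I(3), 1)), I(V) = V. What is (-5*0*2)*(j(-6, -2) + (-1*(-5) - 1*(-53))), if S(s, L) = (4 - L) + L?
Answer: 0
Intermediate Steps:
S(s, L) = 4
j(z, C) = (-4 + z)*(4 + C) (j(z, C) = (z - 4)*(C + 4) = (-4 + z)*(4 + C))
(-5*0*2)*(j(-6, -2) + (-1*(-5) - 1*(-53))) = (-5*0*2)*((-16 - 4*(-2) + 4*(-6) - 2*(-6)) + (-1*(-5) - 1*(-53))) = (0*2)*((-16 + 8 - 24 + 12) + (5 + 53)) = 0*(-20 + 58) = 0*38 = 0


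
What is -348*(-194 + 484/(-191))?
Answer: 13063224/191 ≈ 68394.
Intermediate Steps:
-348*(-194 + 484/(-191)) = -348*(-194 + 484*(-1/191)) = -348*(-194 - 484/191) = -348*(-37538/191) = 13063224/191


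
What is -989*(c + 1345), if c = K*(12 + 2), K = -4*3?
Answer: -1164053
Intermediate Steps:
K = -12
c = -168 (c = -12*(12 + 2) = -12*14 = -168)
-989*(c + 1345) = -989*(-168 + 1345) = -989*1177 = -1164053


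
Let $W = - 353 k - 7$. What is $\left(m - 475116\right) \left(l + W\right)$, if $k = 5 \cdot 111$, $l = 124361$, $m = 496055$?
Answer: $-1498415779$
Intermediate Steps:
$k = 555$
$W = -195922$ ($W = \left(-353\right) 555 - 7 = -195915 - 7 = -195922$)
$\left(m - 475116\right) \left(l + W\right) = \left(496055 - 475116\right) \left(124361 - 195922\right) = 20939 \left(-71561\right) = -1498415779$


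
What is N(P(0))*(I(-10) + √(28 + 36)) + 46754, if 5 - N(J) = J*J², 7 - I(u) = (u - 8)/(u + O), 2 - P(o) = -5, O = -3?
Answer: 42152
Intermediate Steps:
P(o) = 7 (P(o) = 2 - 1*(-5) = 2 + 5 = 7)
I(u) = 7 - (-8 + u)/(-3 + u) (I(u) = 7 - (u - 8)/(u - 3) = 7 - (-8 + u)/(-3 + u))
N(J) = 5 - J³ (N(J) = 5 - J*J² = 5 - J³)
N(P(0))*(I(-10) + √(28 + 36)) + 46754 = (5 - 1*7³)*((-13 + 6*(-10))/(-3 - 10) + √(28 + 36)) + 46754 = (5 - 1*343)*((-13 - 60)/(-13) + √64) + 46754 = (5 - 343)*(-1/13*(-73) + 8) + 46754 = -338*(73/13 + 8) + 46754 = -338*177/13 + 46754 = -4602 + 46754 = 42152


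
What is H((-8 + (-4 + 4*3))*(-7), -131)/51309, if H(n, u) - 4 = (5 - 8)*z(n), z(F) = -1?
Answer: 7/51309 ≈ 0.00013643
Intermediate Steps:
H(n, u) = 7 (H(n, u) = 4 + (5 - 8)*(-1) = 4 - 3*(-1) = 4 + 3 = 7)
H((-8 + (-4 + 4*3))*(-7), -131)/51309 = 7/51309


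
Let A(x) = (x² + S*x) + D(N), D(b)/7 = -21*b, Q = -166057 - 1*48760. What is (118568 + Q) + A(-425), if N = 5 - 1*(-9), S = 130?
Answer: 27068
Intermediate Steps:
N = 14 (N = 5 + 9 = 14)
Q = -214817 (Q = -166057 - 48760 = -214817)
D(b) = -147*b (D(b) = 7*(-21*b) = -147*b)
A(x) = -2058 + x² + 130*x (A(x) = (x² + 130*x) - 147*14 = (x² + 130*x) - 2058 = -2058 + x² + 130*x)
(118568 + Q) + A(-425) = (118568 - 214817) + (-2058 + (-425)² + 130*(-425)) = -96249 + (-2058 + 180625 - 55250) = -96249 + 123317 = 27068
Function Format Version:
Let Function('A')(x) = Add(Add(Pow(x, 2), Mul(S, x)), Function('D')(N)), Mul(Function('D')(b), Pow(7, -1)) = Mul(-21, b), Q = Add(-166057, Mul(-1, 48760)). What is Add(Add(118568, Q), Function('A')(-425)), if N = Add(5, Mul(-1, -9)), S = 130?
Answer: 27068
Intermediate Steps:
N = 14 (N = Add(5, 9) = 14)
Q = -214817 (Q = Add(-166057, -48760) = -214817)
Function('D')(b) = Mul(-147, b) (Function('D')(b) = Mul(7, Mul(-21, b)) = Mul(-147, b))
Function('A')(x) = Add(-2058, Pow(x, 2), Mul(130, x)) (Function('A')(x) = Add(Add(Pow(x, 2), Mul(130, x)), Mul(-147, 14)) = Add(Add(Pow(x, 2), Mul(130, x)), -2058) = Add(-2058, Pow(x, 2), Mul(130, x)))
Add(Add(118568, Q), Function('A')(-425)) = Add(Add(118568, -214817), Add(-2058, Pow(-425, 2), Mul(130, -425))) = Add(-96249, Add(-2058, 180625, -55250)) = Add(-96249, 123317) = 27068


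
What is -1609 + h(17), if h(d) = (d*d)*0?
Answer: -1609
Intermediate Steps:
h(d) = 0 (h(d) = d²*0 = 0)
-1609 + h(17) = -1609 + 0 = -1609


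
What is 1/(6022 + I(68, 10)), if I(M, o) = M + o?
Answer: 1/6100 ≈ 0.00016393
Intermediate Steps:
1/(6022 + I(68, 10)) = 1/(6022 + (68 + 10)) = 1/(6022 + 78) = 1/6100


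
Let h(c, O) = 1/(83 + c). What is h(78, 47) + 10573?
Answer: 1702254/161 ≈ 10573.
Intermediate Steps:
h(78, 47) + 10573 = 1/(83 + 78) + 10573 = 1/161 + 10573 = 1702254/161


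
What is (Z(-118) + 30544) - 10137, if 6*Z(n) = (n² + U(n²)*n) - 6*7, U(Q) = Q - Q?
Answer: 68162/3 ≈ 22721.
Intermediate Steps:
U(Q) = 0
Z(n) = -7 + n²/6 (Z(n) = ((n² + 0*n) - 6*7)/6 = ((n² + 0) - 42)/6 = (n² - 42)/6 = (-42 + n²)/6 = -7 + n²/6)
(Z(-118) + 30544) - 10137 = ((-7 + (⅙)*(-118)²) + 30544) - 10137 = ((-7 + (⅙)*13924) + 30544) - 10137 = ((-7 + 6962/3) + 30544) - 10137 = (6941/3 + 30544) - 10137 = 98573/3 - 10137 = 68162/3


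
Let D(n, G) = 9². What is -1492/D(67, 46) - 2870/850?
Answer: -150067/6885 ≈ -21.796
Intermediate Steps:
D(n, G) = 81
-1492/D(67, 46) - 2870/850 = -1492/81 - 2870/850 = -1492*1/81 - 2870*1/850 = -1492/81 - 287/85 = -150067/6885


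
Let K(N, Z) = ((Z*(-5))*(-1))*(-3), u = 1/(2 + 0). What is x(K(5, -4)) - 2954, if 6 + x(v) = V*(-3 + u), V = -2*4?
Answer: -2940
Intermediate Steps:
u = ½ (u = 1/2 = ½ ≈ 0.50000)
V = -8
K(N, Z) = -15*Z (K(N, Z) = (-5*Z*(-1))*(-3) = (5*Z)*(-3) = -15*Z)
x(v) = 14 (x(v) = -6 - 8*(-3 + ½) = -6 - 8*(-5/2) = -6 + 20 = 14)
x(K(5, -4)) - 2954 = 14 - 2954 = -2940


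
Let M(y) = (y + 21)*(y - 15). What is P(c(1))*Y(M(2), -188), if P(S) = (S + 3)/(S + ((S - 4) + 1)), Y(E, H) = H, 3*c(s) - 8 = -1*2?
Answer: -940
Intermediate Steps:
M(y) = (-15 + y)*(21 + y) (M(y) = (21 + y)*(-15 + y) = (-15 + y)*(21 + y))
c(s) = 2 (c(s) = 8/3 + (-1*2)/3 = 8/3 + (⅓)*(-2) = 8/3 - ⅔ = 2)
P(S) = (3 + S)/(-3 + 2*S) (P(S) = (3 + S)/(S + ((-4 + S) + 1)) = (3 + S)/(S + (-3 + S)) = (3 + S)/(-3 + 2*S))
P(c(1))*Y(M(2), -188) = ((3 + 2)/(-3 + 2*2))*(-188) = (5/(-3 + 4))*(-188) = (5/1)*(-188) = (1*5)*(-188) = 5*(-188) = -940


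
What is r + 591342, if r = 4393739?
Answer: 4985081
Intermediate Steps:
r + 591342 = 4393739 + 591342 = 4985081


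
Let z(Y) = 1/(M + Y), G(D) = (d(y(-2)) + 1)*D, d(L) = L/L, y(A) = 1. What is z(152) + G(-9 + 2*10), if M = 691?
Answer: 18547/843 ≈ 22.001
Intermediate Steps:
d(L) = 1
G(D) = 2*D (G(D) = (1 + 1)*D = 2*D)
z(Y) = 1/(691 + Y)
z(152) + G(-9 + 2*10) = 1/(691 + 152) + 2*(-9 + 2*10) = 1/843 + 2*(-9 + 20) = 1/843 + 2*11 = 1/843 + 22 = 18547/843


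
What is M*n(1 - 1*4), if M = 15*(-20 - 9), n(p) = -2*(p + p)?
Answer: -5220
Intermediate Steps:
n(p) = -4*p
M = -435 (M = 15*(-29) = -435)
M*n(1 - 1*4) = -(-1740)*(1 - 1*4) = -(-1740)*(1 - 4) = -(-1740)*(-3) = -435*12 = -5220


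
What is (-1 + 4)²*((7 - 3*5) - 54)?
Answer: -558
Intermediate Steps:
(-1 + 4)²*((7 - 3*5) - 54) = 3²*((7 - 15) - 54) = 9*(-8 - 54) = 9*(-62) = -558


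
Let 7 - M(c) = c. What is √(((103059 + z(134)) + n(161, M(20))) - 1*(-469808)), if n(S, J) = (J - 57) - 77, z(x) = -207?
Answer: √572513 ≈ 756.65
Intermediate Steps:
M(c) = 7 - c
n(S, J) = -134 + J (n(S, J) = (-57 + J) - 77 = -134 + J)
√(((103059 + z(134)) + n(161, M(20))) - 1*(-469808)) = √(((103059 - 207) + (-134 + (7 - 1*20))) - 1*(-469808)) = √((102852 + (-134 + (7 - 20))) + 469808) = √((102852 + (-134 - 13)) + 469808) = √((102852 - 147) + 469808) = √(102705 + 469808) = √572513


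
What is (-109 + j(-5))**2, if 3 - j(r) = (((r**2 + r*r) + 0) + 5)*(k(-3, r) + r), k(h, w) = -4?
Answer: 151321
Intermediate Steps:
j(r) = 3 - (-4 + r)*(5 + 2*r**2) (j(r) = 3 - (((r**2 + r*r) + 0) + 5)*(-4 + r) = 3 - (((r**2 + r**2) + 0) + 5)*(-4 + r) = 3 - ((2*r**2 + 0) + 5)*(-4 + r) = 3 - (2*r**2 + 5)*(-4 + r) = 3 - (5 + 2*r**2)*(-4 + r) = 3 - (-4 + r)*(5 + 2*r**2))
(-109 + j(-5))**2 = (-109 + (23 - 5*(-5) - 2*(-5)**3 + 8*(-5)**2))**2 = (-109 + (23 + 25 - 2*(-125) + 8*25))**2 = (-109 + (23 + 25 + 250 + 200))**2 = (-109 + 498)**2 = 389**2 = 151321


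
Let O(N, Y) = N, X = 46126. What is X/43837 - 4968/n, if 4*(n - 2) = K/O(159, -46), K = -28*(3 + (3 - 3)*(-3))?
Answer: -1281987886/482207 ≈ -2658.6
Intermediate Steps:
K = -84 (K = -28*(3 + 0*(-3)) = -28*(3 + 0) = -28*3 = -84)
n = 99/53 (n = 2 + (-84/159)/4 = 2 + (-84*1/159)/4 = 2 + (¼)*(-28/53) = 2 - 7/53 = 99/53 ≈ 1.8679)
X/43837 - 4968/n = 46126/43837 - 4968/99/53 = 46126*(1/43837) - 4968*53/99 = 46126/43837 - 29256/11 = -1281987886/482207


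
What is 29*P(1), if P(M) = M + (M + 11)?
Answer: 377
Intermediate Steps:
P(M) = 11 + 2*M (P(M) = M + (11 + M) = 11 + 2*M)
29*P(1) = 29*(11 + 2*1) = 29*(11 + 2) = 29*13 = 377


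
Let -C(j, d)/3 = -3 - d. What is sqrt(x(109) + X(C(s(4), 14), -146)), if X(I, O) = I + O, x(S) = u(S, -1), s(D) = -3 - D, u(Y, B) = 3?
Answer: 2*I*sqrt(23) ≈ 9.5917*I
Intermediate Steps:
x(S) = 3
C(j, d) = 9 + 3*d (C(j, d) = -3*(-3 - d) = 9 + 3*d)
sqrt(x(109) + X(C(s(4), 14), -146)) = sqrt(3 + ((9 + 3*14) - 146)) = sqrt(3 + ((9 + 42) - 146)) = sqrt(3 + (51 - 146)) = sqrt(3 - 95) = sqrt(-92) = 2*I*sqrt(23)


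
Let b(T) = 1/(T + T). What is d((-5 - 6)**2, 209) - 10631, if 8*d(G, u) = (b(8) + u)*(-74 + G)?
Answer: -1203553/128 ≈ -9402.8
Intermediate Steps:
b(T) = 1/(2*T)
d(G, u) = (-74 + G)*(1/16 + u)/8 (d(G, u) = (((1/2)/8 + u)*(-74 + G))/8 = (((1/2)*(1/8) + u)*(-74 + G))/8 = ((1/16 + u)*(-74 + G))/8 = ((-74 + G)*(1/16 + u))/8 = (-74 + G)*(1/16 + u)/8)
d((-5 - 6)**2, 209) - 10631 = (-37/64 - 37/4*209 + (-5 - 6)**2/128 + (1/8)*(-5 - 6)**2*209) - 10631 = (-37/64 - 7733/4 + (1/128)*(-11)**2 + (1/8)*(-11)**2*209) - 10631 = (-37/64 - 7733/4 + (1/128)*121 + (1/8)*121*209) - 10631 = (-37/64 - 7733/4 + 121/128 + 25289/8) - 10631 = 157215/128 - 10631 = -1203553/128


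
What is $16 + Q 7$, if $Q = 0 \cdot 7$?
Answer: $16$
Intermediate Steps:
$Q = 0$
$16 + Q 7 = 16 + 0 \cdot 7 = 16 + 0 = 16$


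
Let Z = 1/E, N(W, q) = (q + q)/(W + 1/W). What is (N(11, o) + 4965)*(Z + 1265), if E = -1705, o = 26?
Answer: 653843352424/104005 ≈ 6.2867e+6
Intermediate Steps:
N(W, q) = 2*q/(W + 1/W) (N(W, q) = (2*q)/(W + 1/W) = 2*q/(W + 1/W))
Z = -1/1705 (Z = 1/(-1705) = -1/1705 ≈ -0.00058651)
(N(11, o) + 4965)*(Z + 1265) = (2*11*26/(1 + 11²) + 4965)*(-1/1705 + 1265) = (2*11*26/(1 + 121) + 4965)*(2156824/1705) = (2*11*26/122 + 4965)*(2156824/1705) = (2*11*26*(1/122) + 4965)*(2156824/1705) = (286/61 + 4965)*(2156824/1705) = (303151/61)*(2156824/1705) = 653843352424/104005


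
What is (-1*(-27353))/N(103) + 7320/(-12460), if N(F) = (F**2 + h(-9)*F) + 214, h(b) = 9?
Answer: 12740419/7320250 ≈ 1.7404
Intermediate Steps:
N(F) = 214 + F**2 + 9*F (N(F) = (F**2 + 9*F) + 214 = 214 + F**2 + 9*F)
(-1*(-27353))/N(103) + 7320/(-12460) = (-1*(-27353))/(214 + 103**2 + 9*103) + 7320/(-12460) = 27353/(214 + 10609 + 927) + 7320*(-1/12460) = 27353/11750 - 366/623 = 12740419/7320250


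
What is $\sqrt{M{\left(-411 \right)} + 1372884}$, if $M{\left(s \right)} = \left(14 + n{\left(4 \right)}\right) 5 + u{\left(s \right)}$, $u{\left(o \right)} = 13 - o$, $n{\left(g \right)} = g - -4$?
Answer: $3 \sqrt{152602} \approx 1171.9$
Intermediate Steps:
$n{\left(g \right)} = 4 + g$ ($n{\left(g \right)} = g + 4 = 4 + g$)
$M{\left(s \right)} = 123 - s$ ($M{\left(s \right)} = \left(14 + \left(4 + 4\right)\right) 5 - \left(-13 + s\right) = \left(14 + 8\right) 5 - \left(-13 + s\right) = 22 \cdot 5 - \left(-13 + s\right) = 110 - \left(-13 + s\right) = 123 - s$)
$\sqrt{M{\left(-411 \right)} + 1372884} = \sqrt{\left(123 - -411\right) + 1372884} = \sqrt{\left(123 + 411\right) + 1372884} = \sqrt{534 + 1372884} = \sqrt{1373418} = 3 \sqrt{152602}$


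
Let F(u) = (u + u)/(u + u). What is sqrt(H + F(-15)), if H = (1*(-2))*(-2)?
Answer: sqrt(5) ≈ 2.2361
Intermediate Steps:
F(u) = 1 (F(u) = (2*u)/((2*u)) = (2*u)*(1/(2*u)) = 1)
H = 4 (H = -2*(-2) = 4)
sqrt(H + F(-15)) = sqrt(4 + 1) = sqrt(5)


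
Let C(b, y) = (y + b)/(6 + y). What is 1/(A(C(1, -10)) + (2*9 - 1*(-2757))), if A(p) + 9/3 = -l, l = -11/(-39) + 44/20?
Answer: 195/540056 ≈ 0.00036107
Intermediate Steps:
C(b, y) = (b + y)/(6 + y)
l = 484/195 (l = -11*(-1/39) + 44*(1/20) = 11/39 + 11/5 = 484/195 ≈ 2.4821)
A(p) = -1069/195 (A(p) = -3 - 1*484/195 = -3 - 484/195 = -1069/195)
1/(A(C(1, -10)) + (2*9 - 1*(-2757))) = 1/(-1069/195 + (2*9 - 1*(-2757))) = 1/(-1069/195 + (18 + 2757)) = 1/(-1069/195 + 2775) = 1/(540056/195) = 195/540056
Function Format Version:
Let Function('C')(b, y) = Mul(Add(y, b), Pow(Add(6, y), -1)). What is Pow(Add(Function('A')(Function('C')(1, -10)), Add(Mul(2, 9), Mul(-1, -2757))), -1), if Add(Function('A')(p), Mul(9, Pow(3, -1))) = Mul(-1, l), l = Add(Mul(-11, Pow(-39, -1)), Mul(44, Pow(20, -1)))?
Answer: Rational(195, 540056) ≈ 0.00036107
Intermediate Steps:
Function('C')(b, y) = Mul(Pow(Add(6, y), -1), Add(b, y)) (Function('C')(b, y) = Mul(Add(b, y), Pow(Add(6, y), -1)) = Mul(Pow(Add(6, y), -1), Add(b, y)))
l = Rational(484, 195) (l = Add(Mul(-11, Rational(-1, 39)), Mul(44, Rational(1, 20))) = Add(Rational(11, 39), Rational(11, 5)) = Rational(484, 195) ≈ 2.4821)
Function('A')(p) = Rational(-1069, 195) (Function('A')(p) = Add(-3, Mul(-1, Rational(484, 195))) = Add(-3, Rational(-484, 195)) = Rational(-1069, 195))
Pow(Add(Function('A')(Function('C')(1, -10)), Add(Mul(2, 9), Mul(-1, -2757))), -1) = Pow(Add(Rational(-1069, 195), Add(Mul(2, 9), Mul(-1, -2757))), -1) = Pow(Add(Rational(-1069, 195), Add(18, 2757)), -1) = Pow(Add(Rational(-1069, 195), 2775), -1) = Pow(Rational(540056, 195), -1) = Rational(195, 540056)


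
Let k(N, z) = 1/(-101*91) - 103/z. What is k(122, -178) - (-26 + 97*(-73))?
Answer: 11627984281/1635998 ≈ 7107.6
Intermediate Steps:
k(N, z) = -1/9191 - 103/z (k(N, z) = -1/101*1/91 - 103/z = -1/9191 - 103/z)
k(122, -178) - (-26 + 97*(-73)) = (1/9191)*(-946673 - 1*(-178))/(-178) - (-26 + 97*(-73)) = (1/9191)*(-1/178)*(-946673 + 178) - (-26 - 7081) = (1/9191)*(-1/178)*(-946495) - 1*(-7107) = 946495/1635998 + 7107 = 11627984281/1635998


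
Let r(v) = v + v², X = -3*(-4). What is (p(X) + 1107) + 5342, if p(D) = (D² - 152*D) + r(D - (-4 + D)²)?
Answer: 7421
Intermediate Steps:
X = 12
p(D) = D² - 152*D + (D - (-4 + D)²)*(1 + D - (-4 + D)²) (p(D) = (D² - 152*D) + (D - (-4 + D)²)*(1 + (D - (-4 + D)²)) = (D² - 152*D) + (D - (-4 + D)²)*(1 + D - (-4 + D)²) = D² - 152*D + (D - (-4 + D)²)*(1 + D - (-4 + D)²))
(p(X) + 1107) + 5342 = ((240 + 12⁴ - 431*12 - 18*12³ + 113*12²) + 1107) + 5342 = ((240 + 20736 - 5172 - 18*1728 + 113*144) + 1107) + 5342 = ((240 + 20736 - 5172 - 31104 + 16272) + 1107) + 5342 = (972 + 1107) + 5342 = 2079 + 5342 = 7421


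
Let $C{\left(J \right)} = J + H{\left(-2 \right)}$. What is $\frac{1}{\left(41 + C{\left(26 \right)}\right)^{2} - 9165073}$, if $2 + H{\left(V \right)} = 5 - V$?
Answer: $- \frac{1}{9159889} \approx -1.0917 \cdot 10^{-7}$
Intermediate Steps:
$H{\left(V \right)} = 3 - V$ ($H{\left(V \right)} = -2 - \left(-5 + V\right) = 3 - V$)
$C{\left(J \right)} = 5 + J$ ($C{\left(J \right)} = J + \left(3 - -2\right) = J + \left(3 + 2\right) = J + 5 = 5 + J$)
$\frac{1}{\left(41 + C{\left(26 \right)}\right)^{2} - 9165073} = \frac{1}{\left(41 + \left(5 + 26\right)\right)^{2} - 9165073} = \frac{1}{\left(41 + 31\right)^{2} - 9165073} = \frac{1}{72^{2} - 9165073} = \frac{1}{5184 - 9165073} = \frac{1}{-9159889} = - \frac{1}{9159889}$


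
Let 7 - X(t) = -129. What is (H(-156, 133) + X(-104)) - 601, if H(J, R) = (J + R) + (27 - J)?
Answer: -305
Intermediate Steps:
H(J, R) = 27 + R
X(t) = 136 (X(t) = 7 - 1*(-129) = 7 + 129 = 136)
(H(-156, 133) + X(-104)) - 601 = ((27 + 133) + 136) - 601 = (160 + 136) - 601 = 296 - 601 = -305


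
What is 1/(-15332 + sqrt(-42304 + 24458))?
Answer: -7666/117544035 - I*sqrt(17846)/235088070 ≈ -6.5218e-5 - 5.6825e-7*I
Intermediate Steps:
1/(-15332 + sqrt(-42304 + 24458)) = 1/(-15332 + sqrt(-17846)) = 1/(-15332 + I*sqrt(17846))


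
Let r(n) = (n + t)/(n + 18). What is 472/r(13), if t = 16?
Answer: 14632/29 ≈ 504.55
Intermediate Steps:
r(n) = (16 + n)/(18 + n) (r(n) = (n + 16)/(n + 18) = (16 + n)/(18 + n))
472/r(13) = 472/(((16 + 13)/(18 + 13))) = 472/((29/31)) = 472/(((1/31)*29)) = 472/(29/31) = 472*(31/29) = 14632/29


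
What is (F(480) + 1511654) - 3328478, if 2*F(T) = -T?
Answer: -1817064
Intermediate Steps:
F(T) = -T/2 (F(T) = (-T)/2 = -T/2)
(F(480) + 1511654) - 3328478 = (-½*480 + 1511654) - 3328478 = (-240 + 1511654) - 3328478 = 1511414 - 3328478 = -1817064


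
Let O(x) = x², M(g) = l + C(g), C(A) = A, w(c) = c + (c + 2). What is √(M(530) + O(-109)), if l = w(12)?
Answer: √12437 ≈ 111.52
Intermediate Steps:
w(c) = 2 + 2*c (w(c) = c + (2 + c) = 2 + 2*c)
l = 26 (l = 2 + 2*12 = 2 + 24 = 26)
M(g) = 26 + g
√(M(530) + O(-109)) = √((26 + 530) + (-109)²) = √(556 + 11881) = √12437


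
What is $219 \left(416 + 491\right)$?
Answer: $198633$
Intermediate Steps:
$219 \left(416 + 491\right) = 219 \cdot 907 = 198633$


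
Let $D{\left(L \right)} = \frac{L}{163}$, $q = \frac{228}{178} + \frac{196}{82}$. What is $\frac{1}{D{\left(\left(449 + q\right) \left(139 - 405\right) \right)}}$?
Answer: $- \frac{594787}{439378002} \approx -0.0013537$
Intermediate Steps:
$q = \frac{13396}{3649}$ ($q = 228 \cdot \frac{1}{178} + 196 \cdot \frac{1}{82} = \frac{114}{89} + \frac{98}{41} = \frac{13396}{3649} \approx 3.6711$)
$D{\left(L \right)} = \frac{L}{163}$ ($D{\left(L \right)} = L \frac{1}{163} = \frac{L}{163}$)
$\frac{1}{D{\left(\left(449 + q\right) \left(139 - 405\right) \right)}} = \frac{1}{\frac{1}{163} \left(449 + \frac{13396}{3649}\right) \left(139 - 405\right)} = \frac{1}{\frac{1}{163} \cdot \frac{1651797}{3649} \left(-266\right)} = \frac{1}{\frac{1}{163} \left(- \frac{439378002}{3649}\right)} = \frac{1}{- \frac{439378002}{594787}} = - \frac{594787}{439378002}$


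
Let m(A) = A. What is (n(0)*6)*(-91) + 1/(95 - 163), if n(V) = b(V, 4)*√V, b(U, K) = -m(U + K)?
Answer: -1/68 ≈ -0.014706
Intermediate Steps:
b(U, K) = -K - U (b(U, K) = -(U + K) = -(K + U) = -K - U)
n(V) = √V*(-4 - V) (n(V) = (-1*4 - V)*√V = (-4 - V)*√V = √V*(-4 - V))
(n(0)*6)*(-91) + 1/(95 - 163) = ((√0*(-4 - 1*0))*6)*(-91) + 1/(95 - 163) = ((0*(-4 + 0))*6)*(-91) + 1/(-68) = ((0*(-4))*6)*(-91) - 1/68 = (0*6)*(-91) - 1/68 = 0*(-91) - 1/68 = 0 - 1/68 = -1/68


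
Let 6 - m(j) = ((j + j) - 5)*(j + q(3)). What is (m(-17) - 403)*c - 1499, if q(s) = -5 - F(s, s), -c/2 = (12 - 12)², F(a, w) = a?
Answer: -1499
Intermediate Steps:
c = 0 (c = -2*(12 - 12)² = -2*0² = -2*0 = 0)
q(s) = -5 - s
m(j) = 6 - (-8 + j)*(-5 + 2*j) (m(j) = 6 - ((j + j) - 5)*(j + (-5 - 1*3)) = 6 - (2*j - 5)*(j + (-5 - 3)) = 6 - (-5 + 2*j)*(j - 8) = 6 - (-5 + 2*j)*(-8 + j) = 6 - (-8 + j)*(-5 + 2*j))
(m(-17) - 403)*c - 1499 = ((-34 - 2*(-17)² + 21*(-17)) - 403)*0 - 1499 = ((-34 - 2*289 - 357) - 403)*0 - 1499 = ((-34 - 578 - 357) - 403)*0 - 1499 = (-969 - 403)*0 - 1499 = -1372*0 - 1499 = 0 - 1499 = -1499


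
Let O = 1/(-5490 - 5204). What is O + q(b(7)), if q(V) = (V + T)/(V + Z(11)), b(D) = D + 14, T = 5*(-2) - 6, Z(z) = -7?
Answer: 13364/37429 ≈ 0.35705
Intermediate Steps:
T = -16 (T = -10 - 6 = -16)
b(D) = 14 + D
O = -1/10694 (O = 1/(-10694) = -1/10694 ≈ -9.3510e-5)
q(V) = (-16 + V)/(-7 + V) (q(V) = (V - 16)/(V - 7) = (-16 + V)/(-7 + V))
O + q(b(7)) = -1/10694 + (-16 + (14 + 7))/(-7 + (14 + 7)) = -1/10694 + (-16 + 21)/(-7 + 21) = -1/10694 + 5/14 = 13364/37429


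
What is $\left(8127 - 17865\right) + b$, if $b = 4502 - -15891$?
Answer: $10655$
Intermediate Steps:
$b = 20393$ ($b = 4502 + 15891 = 20393$)
$\left(8127 - 17865\right) + b = \left(8127 - 17865\right) + 20393 = -9738 + 20393 = 10655$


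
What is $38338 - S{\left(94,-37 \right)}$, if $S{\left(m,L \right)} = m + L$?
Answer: $38281$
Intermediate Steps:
$S{\left(m,L \right)} = L + m$
$38338 - S{\left(94,-37 \right)} = 38338 - \left(-37 + 94\right) = 38338 - 57 = 38281$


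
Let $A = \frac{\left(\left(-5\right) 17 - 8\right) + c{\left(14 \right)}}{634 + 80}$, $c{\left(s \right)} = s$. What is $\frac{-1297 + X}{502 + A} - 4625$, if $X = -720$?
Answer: $- \frac{1658804263}{358349} \approx -4629.0$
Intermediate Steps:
$A = - \frac{79}{714}$ ($A = \frac{\left(\left(-5\right) 17 - 8\right) + 14}{634 + 80} = \frac{\left(-85 - 8\right) + 14}{714} = \left(-93 + 14\right) \frac{1}{714} = \left(-79\right) \frac{1}{714} = - \frac{79}{714} \approx -0.11064$)
$\frac{-1297 + X}{502 + A} - 4625 = \frac{-1297 - 720}{502 - \frac{79}{714}} - 4625 = - \frac{2017}{\frac{358349}{714}} - 4625 = \left(-2017\right) \frac{714}{358349} - 4625 = - \frac{1440138}{358349} - 4625 = - \frac{1658804263}{358349}$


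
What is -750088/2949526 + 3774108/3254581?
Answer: 4345303759840/4799735639303 ≈ 0.90532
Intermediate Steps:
-750088/2949526 + 3774108/3254581 = -750088*1/2949526 + 3774108*(1/3254581) = -375044/1474763 + 3774108/3254581 = 4345303759840/4799735639303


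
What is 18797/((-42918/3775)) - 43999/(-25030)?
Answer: -443551821542/268559385 ≈ -1651.6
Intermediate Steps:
18797/((-42918/3775)) - 43999/(-25030) = 18797/((-42918*1/3775)) - 43999*(-1/25030) = 18797/(-42918/3775) + 43999/25030 = 18797*(-3775/42918) + 43999/25030 = -70958675/42918 + 43999/25030 = -443551821542/268559385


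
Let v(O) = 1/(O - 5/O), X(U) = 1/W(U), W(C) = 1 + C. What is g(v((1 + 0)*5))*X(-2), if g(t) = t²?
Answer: -1/16 ≈ -0.062500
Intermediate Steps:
X(U) = 1/(1 + U)
g(v((1 + 0)*5))*X(-2) = (((1 + 0)*5)/(-5 + ((1 + 0)*5)²))²/(1 - 2) = ((1*5)/(-5 + (1*5)²))²/(-1) = (5/(-5 + 5²))²*(-1) = (5/(-5 + 25))²*(-1) = (5/20)²*(-1) = (5*(1/20))²*(-1) = (¼)²*(-1) = (1/16)*(-1) = -1/16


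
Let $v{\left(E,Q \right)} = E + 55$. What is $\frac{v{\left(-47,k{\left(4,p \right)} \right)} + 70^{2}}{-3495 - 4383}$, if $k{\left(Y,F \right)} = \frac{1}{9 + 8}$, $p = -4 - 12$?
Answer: $- \frac{818}{1313} \approx -0.623$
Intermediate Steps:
$p = -16$ ($p = -4 - 12 = -16$)
$k{\left(Y,F \right)} = \frac{1}{17}$
$v{\left(E,Q \right)} = 55 + E$
$\frac{v{\left(-47,k{\left(4,p \right)} \right)} + 70^{2}}{-3495 - 4383} = \frac{\left(55 - 47\right) + 70^{2}}{-3495 - 4383} = \frac{8 + 4900}{-7878} = 4908 \left(- \frac{1}{7878}\right) = - \frac{818}{1313}$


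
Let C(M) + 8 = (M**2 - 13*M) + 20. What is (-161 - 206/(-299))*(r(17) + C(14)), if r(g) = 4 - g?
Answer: -47933/23 ≈ -2084.0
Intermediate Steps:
C(M) = 12 + M**2 - 13*M (C(M) = -8 + ((M**2 - 13*M) + 20) = -8 + (20 + M**2 - 13*M) = 12 + M**2 - 13*M)
(-161 - 206/(-299))*(r(17) + C(14)) = (-161 - 206/(-299))*((4 - 1*17) + (12 + 14**2 - 13*14)) = (-161 - 206*(-1/299))*((4 - 17) + (12 + 196 - 182)) = (-161 + 206/299)*(-13 + 26) = -47933/299*13 = -47933/23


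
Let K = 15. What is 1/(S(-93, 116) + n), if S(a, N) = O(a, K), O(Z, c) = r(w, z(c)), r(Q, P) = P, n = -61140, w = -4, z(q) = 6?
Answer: -1/61134 ≈ -1.6358e-5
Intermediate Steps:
O(Z, c) = 6
S(a, N) = 6
1/(S(-93, 116) + n) = 1/(6 - 61140) = 1/(-61134) = -1/61134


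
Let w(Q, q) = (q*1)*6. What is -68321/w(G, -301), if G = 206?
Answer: 68321/1806 ≈ 37.830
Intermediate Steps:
w(Q, q) = 6*q (w(Q, q) = q*6 = 6*q)
-68321/w(G, -301) = -68321/(6*(-301)) = -68321/(-1806) = -68321*(-1/1806) = 68321/1806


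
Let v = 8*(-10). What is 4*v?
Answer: -320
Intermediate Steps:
v = -80
4*v = 4*(-80) = -320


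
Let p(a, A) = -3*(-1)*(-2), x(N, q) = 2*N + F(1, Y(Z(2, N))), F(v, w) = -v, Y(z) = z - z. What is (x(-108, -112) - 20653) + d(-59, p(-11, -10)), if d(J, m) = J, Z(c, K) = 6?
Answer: -20929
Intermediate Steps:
Y(z) = 0
x(N, q) = -1 + 2*N (x(N, q) = 2*N - 1*1 = 2*N - 1 = -1 + 2*N)
p(a, A) = -6 (p(a, A) = 3*(-2) = -6)
(x(-108, -112) - 20653) + d(-59, p(-11, -10)) = ((-1 + 2*(-108)) - 20653) - 59 = ((-1 - 216) - 20653) - 59 = (-217 - 20653) - 59 = -20870 - 59 = -20929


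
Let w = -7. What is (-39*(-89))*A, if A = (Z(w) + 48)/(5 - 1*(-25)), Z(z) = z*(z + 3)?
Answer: 43966/5 ≈ 8793.2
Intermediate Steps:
Z(z) = z*(3 + z)
A = 38/15 (A = (-7*(3 - 7) + 48)/(5 - 1*(-25)) = (-7*(-4) + 48)/(5 + 25) = (28 + 48)/30 = 76*(1/30) = 38/15 ≈ 2.5333)
(-39*(-89))*A = -39*(-89)*(38/15) = 3471*(38/15) = 43966/5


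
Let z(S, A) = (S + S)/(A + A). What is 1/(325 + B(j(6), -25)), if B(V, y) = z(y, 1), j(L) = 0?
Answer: 1/300 ≈ 0.0033333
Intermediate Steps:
z(S, A) = S/A (z(S, A) = (2*S)/((2*A)) = (2*S)*(1/(2*A)) = S/A)
B(V, y) = y (B(V, y) = y/1 = y*1 = y)
1/(325 + B(j(6), -25)) = 1/(325 - 25) = 1/300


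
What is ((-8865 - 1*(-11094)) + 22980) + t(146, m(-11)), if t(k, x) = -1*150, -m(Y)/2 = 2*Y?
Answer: 25059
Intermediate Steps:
m(Y) = -4*Y
t(k, x) = -150
((-8865 - 1*(-11094)) + 22980) + t(146, m(-11)) = ((-8865 - 1*(-11094)) + 22980) - 150 = ((-8865 + 11094) + 22980) - 150 = (2229 + 22980) - 150 = 25209 - 150 = 25059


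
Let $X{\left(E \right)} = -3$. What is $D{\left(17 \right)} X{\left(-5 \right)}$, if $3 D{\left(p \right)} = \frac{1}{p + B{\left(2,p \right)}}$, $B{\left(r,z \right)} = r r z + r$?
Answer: $- \frac{1}{87} \approx -0.011494$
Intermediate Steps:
$B{\left(r,z \right)} = r + z r^{2}$ ($B{\left(r,z \right)} = r^{2} z + r = z r^{2} + r = r + z r^{2}$)
$D{\left(p \right)} = \frac{1}{3 \left(2 + 5 p\right)}$ ($D{\left(p \right)} = \frac{1}{3 \left(p + 2 \left(1 + 2 p\right)\right)} = \frac{1}{3 \left(p + \left(2 + 4 p\right)\right)} = \frac{1}{3 \left(2 + 5 p\right)}$)
$D{\left(17 \right)} X{\left(-5 \right)} = \frac{1}{3 \left(2 + 5 \cdot 17\right)} \left(-3\right) = \frac{1}{3 \left(2 + 85\right)} \left(-3\right) = \frac{1}{3 \cdot 87} \left(-3\right) = \frac{1}{3} \cdot \frac{1}{87} \left(-3\right) = \frac{1}{261} \left(-3\right) = - \frac{1}{87}$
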